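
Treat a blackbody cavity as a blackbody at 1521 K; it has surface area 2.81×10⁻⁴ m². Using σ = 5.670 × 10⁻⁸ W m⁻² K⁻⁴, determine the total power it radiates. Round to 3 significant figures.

Area A = 2.81×10⁻⁴ m².
P = σAT⁴ = 5.670×10⁻⁸ × 2.81×10⁻⁴ × (1521)⁴ = 85.3 W.

P ≈ 85.3 W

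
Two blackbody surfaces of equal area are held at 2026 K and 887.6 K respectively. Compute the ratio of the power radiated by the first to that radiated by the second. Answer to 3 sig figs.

P₁/P₂ ≈ 27.1

With equal areas, P₁/P₂ = (T₁/T₂)⁴ = (2026/887.6)⁴ = 27.1.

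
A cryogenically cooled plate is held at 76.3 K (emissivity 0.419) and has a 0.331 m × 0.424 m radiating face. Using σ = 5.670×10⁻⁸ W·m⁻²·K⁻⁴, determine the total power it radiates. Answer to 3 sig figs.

Area A = 0.331 × 0.424 = 0.140344 m².
P = εσAT⁴ = 0.419 × 5.670×10⁻⁸ × 0.140344 × (76.3)⁴ = 0.113 W.

P ≈ 0.113 W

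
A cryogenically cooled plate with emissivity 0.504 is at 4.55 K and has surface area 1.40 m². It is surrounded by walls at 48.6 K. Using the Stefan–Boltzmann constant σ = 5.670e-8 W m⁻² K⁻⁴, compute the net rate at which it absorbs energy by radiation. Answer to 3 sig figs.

Net gain ≈ 0.223 W

Area A = 1.40 m².
Net radiated power P_net = εσA(T⁴ − T₀⁴) = 0.504×5.670×10⁻⁸×1.40×(4.55⁴ − 48.6⁴).
T⁴ − T₀⁴ = 428.594 − 5.57886×10⁶ = -5.57843×10⁶ K⁴, so P_net = -0.223 W — negative, meaning a net gain of 0.223 W.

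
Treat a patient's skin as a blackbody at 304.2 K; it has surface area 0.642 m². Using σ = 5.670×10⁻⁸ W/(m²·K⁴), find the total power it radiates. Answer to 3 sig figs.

Area A = 0.642 m².
P = σAT⁴ = 5.670×10⁻⁸ × 0.642 × (304.2)⁴ = 312 W.

P ≈ 312 W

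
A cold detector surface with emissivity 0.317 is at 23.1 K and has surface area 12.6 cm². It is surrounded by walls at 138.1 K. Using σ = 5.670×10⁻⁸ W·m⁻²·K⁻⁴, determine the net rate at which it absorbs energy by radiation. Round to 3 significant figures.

Net gain ≈ 8.23×10⁻³ W

Area A = 12.6 cm² = 1.26×10⁻³ m².
Net radiated power P_net = εσA(T⁴ − T₀⁴) = 0.317×5.670×10⁻⁸×1.26×10⁻³×(23.1⁴ − 138.1⁴).
T⁴ − T₀⁴ = 2.84740×10⁵ − 3.63726×10⁸ = -3.63441×10⁸ K⁴, so P_net = -8.23×10⁻³ W — negative, meaning a net gain of 8.23×10⁻³ W.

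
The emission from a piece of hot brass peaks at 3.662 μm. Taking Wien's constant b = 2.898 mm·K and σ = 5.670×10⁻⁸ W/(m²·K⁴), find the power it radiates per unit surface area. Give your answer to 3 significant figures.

I ≈ 2.22×10⁴ W/m²

Wien's law: T = b/λ_max = 2.898×10⁻³/3.662×10⁻⁶ = 791.371 K.
Then I = σT⁴ = 5.670×10⁻⁸×(791.371)⁴ = 2.22×10⁴ W/m².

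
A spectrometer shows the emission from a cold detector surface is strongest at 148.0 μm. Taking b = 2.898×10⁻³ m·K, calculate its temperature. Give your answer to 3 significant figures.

Wien's law gives T = b/λ_max = (2.898×10⁻³ m·K)/(1.480×10⁻⁴ m) = 19.6 K.

T ≈ 19.6 K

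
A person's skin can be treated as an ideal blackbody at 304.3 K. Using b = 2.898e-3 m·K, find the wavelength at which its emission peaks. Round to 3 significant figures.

Wien's displacement law: λ_max = b/T = (2.898×10⁻³ m·K)/(304.3 K) = 9.523×10⁻⁶ m.
That is 9.52 μm, in the infrared range.

λ_max ≈ 9.52 μm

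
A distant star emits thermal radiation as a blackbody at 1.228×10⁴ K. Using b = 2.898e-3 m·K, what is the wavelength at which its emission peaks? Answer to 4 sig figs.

λ_max ≈ 236.0 nm

Wien's displacement law: λ_max = b/T = (2.898×10⁻³ m·K)/(1.228×10⁴ K) = 2.3599×10⁻⁷ m.
That is 236.0 nm, in the ultraviolet range.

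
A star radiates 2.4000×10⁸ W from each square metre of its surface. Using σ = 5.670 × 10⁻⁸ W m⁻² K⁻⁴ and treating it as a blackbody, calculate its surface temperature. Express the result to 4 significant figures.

I = σT⁴, so T = (I/σ)^(1/4) = (2.4000×10⁸/(5.670×10⁻⁸))^(1/4) = 8066 K.

T ≈ 8066 K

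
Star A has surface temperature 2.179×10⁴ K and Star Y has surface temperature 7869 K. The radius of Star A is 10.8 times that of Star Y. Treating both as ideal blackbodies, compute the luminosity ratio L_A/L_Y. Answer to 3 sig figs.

L ∝ R²T⁴, so L_A/L_Y = (R_A/R_Y)²(T_A/T_Y)⁴ = (10.8)² × (2.179×10⁴/7869)⁴ = 116.64 × 58.7964 = 6.86×10³.

L_A/L_Y ≈ 6.86×10³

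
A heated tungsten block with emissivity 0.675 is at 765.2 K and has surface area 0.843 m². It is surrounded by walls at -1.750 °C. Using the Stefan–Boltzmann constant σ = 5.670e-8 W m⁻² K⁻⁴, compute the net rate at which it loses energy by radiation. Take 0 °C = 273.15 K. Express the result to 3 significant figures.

Surroundings: T = -1.750 °C + 273.15 = 271.400 K.
Area A = 0.843 m².
Net radiated power P_net = εσA(T⁴ − T₀⁴) = 0.675×5.670×10⁻⁸×0.843×(765.2⁴ − 271.400⁴).
T⁴ − T₀⁴ = 3.42847×10¹¹ − 5.42550×10⁹ = 3.37422×10¹¹ K⁴, so P_net = 1.09×10⁴ W.

Net loss ≈ 1.09×10⁴ W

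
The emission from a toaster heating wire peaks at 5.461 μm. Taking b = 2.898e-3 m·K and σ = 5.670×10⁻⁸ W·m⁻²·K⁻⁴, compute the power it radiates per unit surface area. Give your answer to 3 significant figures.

I ≈ 4.50×10³ W/m²

Wien's law: T = b/λ_max = 2.898×10⁻³/5.461×10⁻⁶ = 530.672 K.
Then I = σT⁴ = 5.670×10⁻⁸×(530.672)⁴ = 4.50×10³ W/m².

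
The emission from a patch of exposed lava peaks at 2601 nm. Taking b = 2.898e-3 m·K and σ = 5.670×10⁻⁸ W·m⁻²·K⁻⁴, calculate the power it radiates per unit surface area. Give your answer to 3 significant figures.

I ≈ 8.74×10⁴ W/m²

Wien's law: T = b/λ_max = 2.898×10⁻³/2.601×10⁻⁶ = 1114.19 K.
Then I = σT⁴ = 5.670×10⁻⁸×(1114.19)⁴ = 8.74×10⁴ W/m².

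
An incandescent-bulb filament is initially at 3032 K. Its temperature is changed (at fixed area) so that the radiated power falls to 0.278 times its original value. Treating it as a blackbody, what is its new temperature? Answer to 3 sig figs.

P ∝ T⁴, so T₂/T₁ = (P₂/P₁)^(1/4) = (0.278)^(1/4) = 0.726125.
T₂ = 3032 × 0.726125 = 2.20×10³ K.

T₂ ≈ 2.20×10³ K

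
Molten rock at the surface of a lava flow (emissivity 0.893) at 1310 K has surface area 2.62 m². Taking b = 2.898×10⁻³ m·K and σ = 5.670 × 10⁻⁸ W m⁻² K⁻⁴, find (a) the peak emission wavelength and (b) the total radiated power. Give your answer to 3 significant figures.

(a) λ_max = b/T = 2.898×10⁻³/1310 = 2.212×10⁻⁶ m = 2.21×10³ nm.
Area A = 2.62 m².
(b) P = εσAT⁴ = 0.893×5.670×10⁻⁸×2.62×(1310)⁴ = 3.91×10⁵ W.

λ_max ≈ 2.21×10³ nm; P ≈ 3.91×10⁵ W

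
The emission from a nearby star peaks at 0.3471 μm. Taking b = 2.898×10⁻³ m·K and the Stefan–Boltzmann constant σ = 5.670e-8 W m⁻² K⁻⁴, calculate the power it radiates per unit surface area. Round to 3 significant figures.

Wien's law: T = b/λ_max = 2.898×10⁻³/3.471×10⁻⁷ = 8349.18 K.
Then I = σT⁴ = 5.670×10⁻⁸×(8349.18)⁴ = 2.76×10⁸ W/m².

I ≈ 2.76×10⁸ W/m²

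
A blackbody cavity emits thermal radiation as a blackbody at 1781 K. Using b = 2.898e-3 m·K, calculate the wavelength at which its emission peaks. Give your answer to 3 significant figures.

λ_max ≈ 1.63 μm

Wien's displacement law: λ_max = b/T = (2.898×10⁻³ m·K)/(1781 K) = 1.627×10⁻⁶ m.
That is 1.63 μm, in the infrared range.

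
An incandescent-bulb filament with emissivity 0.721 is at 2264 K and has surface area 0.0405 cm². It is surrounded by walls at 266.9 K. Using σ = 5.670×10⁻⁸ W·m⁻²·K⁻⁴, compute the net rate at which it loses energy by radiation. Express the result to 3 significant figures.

Net loss ≈ 4.35 W

Area A = 0.0405 cm² = 4.05×10⁻⁶ m².
Net radiated power P_net = εσA(T⁴ − T₀⁴) = 0.721×5.670×10⁻⁸×4.05×10⁻⁶×(2264⁴ − 266.9⁴).
T⁴ − T₀⁴ = 2.62728×10¹³ − 5.07451×10⁹ = 2.62677×10¹³ K⁴, so P_net = 4.35 W.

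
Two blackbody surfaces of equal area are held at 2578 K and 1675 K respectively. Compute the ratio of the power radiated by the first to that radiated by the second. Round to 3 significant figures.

P₁/P₂ ≈ 5.61

With equal areas, P₁/P₂ = (T₁/T₂)⁴ = (2578/1675)⁴ = 5.61.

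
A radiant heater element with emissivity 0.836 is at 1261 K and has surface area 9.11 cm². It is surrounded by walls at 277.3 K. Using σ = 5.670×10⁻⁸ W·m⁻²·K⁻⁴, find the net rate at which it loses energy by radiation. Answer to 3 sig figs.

Net loss ≈ 109 W

Area A = 9.11 cm² = 9.11×10⁻⁴ m².
Net radiated power P_net = εσA(T⁴ − T₀⁴) = 0.836×5.670×10⁻⁸×9.11×10⁻⁴×(1261⁴ − 277.3⁴).
T⁴ − T₀⁴ = 2.52848×10¹² − 5.91289×10⁹ = 2.52257×10¹² K⁴, so P_net = 109 W.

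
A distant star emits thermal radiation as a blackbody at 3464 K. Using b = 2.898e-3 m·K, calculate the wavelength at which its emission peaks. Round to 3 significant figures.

Wien's displacement law: λ_max = b/T = (2.898×10⁻³ m·K)/(3464 K) = 8.366×10⁻⁷ m.
That is 837 nm, in the infrared range.

λ_max ≈ 837 nm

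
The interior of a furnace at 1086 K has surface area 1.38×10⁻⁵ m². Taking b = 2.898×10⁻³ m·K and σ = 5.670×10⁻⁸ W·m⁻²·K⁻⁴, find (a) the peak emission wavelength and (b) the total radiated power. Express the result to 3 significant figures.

(a) λ_max = b/T = 2.898×10⁻³/1086 = 2.669×10⁻⁶ m = 2.67×10³ nm.
Area A = 1.38×10⁻⁵ m².
(b) P = σAT⁴ = 5.670×10⁻⁸×1.38×10⁻⁵×(1086)⁴ = 1.09 W.

λ_max ≈ 2.67×10³ nm; P ≈ 1.09 W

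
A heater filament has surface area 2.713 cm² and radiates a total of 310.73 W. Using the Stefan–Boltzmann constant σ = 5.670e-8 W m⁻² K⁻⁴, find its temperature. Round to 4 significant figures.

T ≈ 2120 K

Area A = 2.713 cm² = 2.713×10⁻⁴ m².
P = σAT⁴ ⇒ T = (P/(σA))^(1/4) = (310.73/(5.670×10⁻⁸×2.713×10⁻⁴))^(1/4) = 2120 K.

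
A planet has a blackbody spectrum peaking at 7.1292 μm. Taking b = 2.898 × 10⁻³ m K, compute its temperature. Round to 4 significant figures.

Wien's law gives T = b/λ_max = (2.898×10⁻³ m·K)/(7.1292×10⁻⁶ m) = 406.5 K.

T ≈ 406.5 K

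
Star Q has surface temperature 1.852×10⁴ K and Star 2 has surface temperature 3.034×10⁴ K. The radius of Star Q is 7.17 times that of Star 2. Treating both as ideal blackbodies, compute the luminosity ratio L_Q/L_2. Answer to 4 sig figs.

L ∝ R²T⁴, so L_Q/L_2 = (R_Q/R_2)²(T_Q/T_2)⁴ = (7.17)² × (1.852×10⁴/3.034×10⁴)⁴ = 51.4089 × 0.138836 = 7.137.

L_Q/L_2 ≈ 7.137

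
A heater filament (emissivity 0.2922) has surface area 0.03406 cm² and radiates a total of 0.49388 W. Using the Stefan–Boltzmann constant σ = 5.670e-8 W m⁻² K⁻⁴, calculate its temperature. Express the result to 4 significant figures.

Area A = 0.03406 cm² = 3.406×10⁻⁶ m².
P = εσAT⁴ ⇒ T = (P/(εσA))^(1/4) = (0.49388/(0.2922×5.670×10⁻⁸×3.406×10⁻⁶))^(1/4) = 1720 K.

T ≈ 1720 K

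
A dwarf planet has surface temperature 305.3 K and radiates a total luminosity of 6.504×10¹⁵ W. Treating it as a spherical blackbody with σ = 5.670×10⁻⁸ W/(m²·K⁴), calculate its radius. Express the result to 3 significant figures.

R ≈ 1.03×10⁶ m

L = 4πR²σT⁴ ⇒ R = √(L/(4πσT⁴)).
σT⁴ = 492.595 W/m², so R = √(6.504×10¹⁵/(4π×492.595)) = 1.03×10⁶ m.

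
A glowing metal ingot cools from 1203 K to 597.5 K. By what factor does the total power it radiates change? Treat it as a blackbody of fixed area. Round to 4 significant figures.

P ∝ T⁴, so P₂/P₁ = (T₂/T₁)⁴ = (597.5/1203)⁴ = (0.496675)⁴ = 0.06085.

P₂/P₁ ≈ 0.06085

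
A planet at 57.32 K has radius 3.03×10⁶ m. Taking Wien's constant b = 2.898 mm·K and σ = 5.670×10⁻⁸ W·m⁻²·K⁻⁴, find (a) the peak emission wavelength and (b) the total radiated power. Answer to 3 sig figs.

(a) λ_max = b/T = 2.898×10⁻³/57.32 = 5.056×10⁻⁵ m = 50.6 μm.
Surface area A = 4πR² = 4π(3.03×10⁶ m)² = 1.15371×10¹⁴ m².
(b) P = σAT⁴ = 5.670×10⁻⁸×1.15371×10¹⁴×(57.32)⁴ = 7.06×10¹³ W.

λ_max ≈ 50.6 μm; P ≈ 7.06×10¹³ W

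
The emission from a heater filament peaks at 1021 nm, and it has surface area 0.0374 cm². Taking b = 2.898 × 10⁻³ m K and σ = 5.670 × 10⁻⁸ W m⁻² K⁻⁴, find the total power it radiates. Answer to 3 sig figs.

P ≈ 13.8 W

Wien's law: T = b/λ_max = 2.898×10⁻³/1.021×10⁻⁶ = 2838.39 K.
Area A = 0.0374 cm² = 3.74×10⁻⁶ m².
Then P = σAT⁴ = 5.670×10⁻⁸×3.74×10⁻⁶×(2838.39)⁴ = 13.8 W.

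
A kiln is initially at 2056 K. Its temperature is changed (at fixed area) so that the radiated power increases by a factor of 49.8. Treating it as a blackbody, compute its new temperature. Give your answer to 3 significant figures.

P ∝ T⁴, so T₂/T₁ = (P₂/P₁)^(1/4) = (49.8)^(1/4) = 2.65648.
T₂ = 2056 × 2.65648 = 5.46×10³ K.

T₂ ≈ 5.46×10³ K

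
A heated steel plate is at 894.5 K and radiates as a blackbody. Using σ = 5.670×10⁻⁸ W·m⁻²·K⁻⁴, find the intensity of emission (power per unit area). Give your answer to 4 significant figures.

I ≈ 3.630×10⁴ W/m²

Stefan–Boltzmann: I = σT⁴ = 5.670×10⁻⁸ × (894.5)⁴ = 3.630×10⁴ W/m².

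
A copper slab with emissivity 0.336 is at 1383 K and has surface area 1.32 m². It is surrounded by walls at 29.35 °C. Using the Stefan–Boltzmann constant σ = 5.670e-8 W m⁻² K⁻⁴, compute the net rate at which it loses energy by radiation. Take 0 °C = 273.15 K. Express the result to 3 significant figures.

Net loss ≈ 9.18×10⁴ W

Surroundings: T = 29.35 °C + 273.15 = 302.50 K.
Area A = 1.32 m².
Net radiated power P_net = εσA(T⁴ − T₀⁴) = 0.336×5.670×10⁻⁸×1.32×(1383⁴ − 302.50⁴).
T⁴ − T₀⁴ = 3.65838×10¹² − 8.37339×10⁹ = 3.65001×10¹² K⁴, so P_net = 9.18×10⁴ W.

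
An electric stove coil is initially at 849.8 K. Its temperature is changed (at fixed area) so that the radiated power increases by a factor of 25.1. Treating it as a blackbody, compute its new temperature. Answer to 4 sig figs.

T₂ ≈ 1902 K

P ∝ T⁴, so T₂/T₁ = (P₂/P₁)^(1/4) = (25.1)^(1/4) = 2.23830.
T₂ = 849.8 × 2.23830 = 1902 K.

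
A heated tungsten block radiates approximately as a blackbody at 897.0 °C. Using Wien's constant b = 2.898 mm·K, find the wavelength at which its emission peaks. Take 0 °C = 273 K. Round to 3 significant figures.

T = 897.0 °C + 273 = 1170.0 K.
Wien's displacement law: λ_max = b/T = (2.898×10⁻³ m·K)/(1170.0 K) = 2.477×10⁻⁶ m.
That is 2.48 μm, in the infrared range.

λ_max ≈ 2.48 μm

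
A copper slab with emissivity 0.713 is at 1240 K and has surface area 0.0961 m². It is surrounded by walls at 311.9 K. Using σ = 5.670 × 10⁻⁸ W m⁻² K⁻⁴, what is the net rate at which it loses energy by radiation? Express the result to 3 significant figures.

Net loss ≈ 9.15×10³ W

Area A = 0.0961 m².
Net radiated power P_net = εσA(T⁴ − T₀⁴) = 0.713×5.670×10⁻⁸×0.0961×(1240⁴ − 311.9⁴).
T⁴ − T₀⁴ = 2.36421×10¹² − 9.46371×10⁹ = 2.35475×10¹² K⁴, so P_net = 9.15×10³ W.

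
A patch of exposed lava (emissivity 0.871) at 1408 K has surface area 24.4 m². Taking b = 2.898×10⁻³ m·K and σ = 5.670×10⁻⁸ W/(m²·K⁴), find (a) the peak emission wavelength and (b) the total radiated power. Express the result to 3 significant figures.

λ_max ≈ 2.06×10³ nm; P ≈ 4.74×10⁶ W

(a) λ_max = b/T = 2.898×10⁻³/1408 = 2.058×10⁻⁶ m = 2.06×10³ nm.
Area A = 24.4 m².
(b) P = εσAT⁴ = 0.871×5.670×10⁻⁸×24.4×(1408)⁴ = 4.74×10⁶ W.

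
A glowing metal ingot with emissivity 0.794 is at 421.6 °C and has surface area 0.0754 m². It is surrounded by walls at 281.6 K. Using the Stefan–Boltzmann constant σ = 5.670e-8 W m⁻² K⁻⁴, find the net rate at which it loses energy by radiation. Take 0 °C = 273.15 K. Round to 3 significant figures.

T = 421.6 °C + 273.15 = 694.75 K.
Area A = 0.0754 m².
Net radiated power P_net = εσA(T⁴ − T₀⁴) = 0.794×5.670×10⁻⁸×0.0754×(694.75⁴ − 281.6⁴).
T⁴ − T₀⁴ = 2.32978×10¹¹ − 6.28826×10⁹ = 2.26690×10¹¹ K⁴, so P_net = 769 W.

Net loss ≈ 769 W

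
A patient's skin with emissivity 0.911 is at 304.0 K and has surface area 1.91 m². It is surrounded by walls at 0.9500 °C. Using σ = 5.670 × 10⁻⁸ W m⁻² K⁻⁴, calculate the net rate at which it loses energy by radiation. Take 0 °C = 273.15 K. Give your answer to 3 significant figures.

Surroundings: T = 0.9500 °C + 273.15 = 274.1000 K.
Area A = 1.91 m².
Net radiated power P_net = εσA(T⁴ − T₀⁴) = 0.911×5.670×10⁻⁸×1.91×(304.0⁴ − 274.1000⁴).
T⁴ − T₀⁴ = 8.54072×10⁹ − 5.64464×10⁹ = 2.89608×10⁹ K⁴, so P_net = 286 W.

Net loss ≈ 286 W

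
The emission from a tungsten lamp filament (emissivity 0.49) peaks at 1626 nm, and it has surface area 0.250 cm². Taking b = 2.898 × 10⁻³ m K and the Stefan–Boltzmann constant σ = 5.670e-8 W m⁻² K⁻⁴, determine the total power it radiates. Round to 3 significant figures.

P ≈ 7.01 W

Wien's law: T = b/λ_max = 2.898×10⁻³/1.626×10⁻⁶ = 1782.29 K.
Area A = 0.250 cm² = 2.50×10⁻⁵ m².
Then P = εσAT⁴ = 0.49×5.670×10⁻⁸×2.50×10⁻⁵×(1782.29)⁴ = 7.01 W.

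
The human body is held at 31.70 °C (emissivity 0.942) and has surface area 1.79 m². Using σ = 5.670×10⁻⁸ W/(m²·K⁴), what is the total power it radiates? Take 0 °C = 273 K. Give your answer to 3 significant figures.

P ≈ 824 W

T = 31.70 °C + 273 = 304.70 K.
Area A = 1.79 m².
P = εσAT⁴ = 0.942 × 5.670×10⁻⁸ × 1.79 × (304.70)⁴ = 824 W.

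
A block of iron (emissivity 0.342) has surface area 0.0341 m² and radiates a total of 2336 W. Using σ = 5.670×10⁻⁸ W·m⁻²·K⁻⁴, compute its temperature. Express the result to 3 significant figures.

Area A = 0.0341 m².
P = εσAT⁴ ⇒ T = (P/(εσA))^(1/4) = (2336/(0.342×5.670×10⁻⁸×0.0341))^(1/4) = 1.37×10³ K.

T ≈ 1.37×10³ K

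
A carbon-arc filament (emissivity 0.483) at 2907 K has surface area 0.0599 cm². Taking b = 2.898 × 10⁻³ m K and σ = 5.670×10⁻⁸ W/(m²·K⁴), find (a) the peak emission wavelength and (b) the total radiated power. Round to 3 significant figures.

(a) λ_max = b/T = 2.898×10⁻³/2907 = 9.969×10⁻⁷ m = 0.997 μm.
Area A = 0.0599 cm² = 5.99×10⁻⁶ m².
(b) P = εσAT⁴ = 0.483×5.670×10⁻⁸×5.99×10⁻⁶×(2907)⁴ = 11.7 W.

λ_max ≈ 0.997 μm; P ≈ 11.7 W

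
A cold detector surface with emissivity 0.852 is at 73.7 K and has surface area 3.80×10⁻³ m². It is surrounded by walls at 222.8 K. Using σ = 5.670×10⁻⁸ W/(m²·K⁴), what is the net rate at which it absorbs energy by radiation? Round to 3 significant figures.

Net gain ≈ 0.447 W

Area A = 3.80×10⁻³ m².
Net radiated power P_net = εσA(T⁴ − T₀⁴) = 0.852×5.670×10⁻⁸×3.80×10⁻³×(73.7⁴ − 222.8⁴).
T⁴ − T₀⁴ = 2.95033×10⁷ − 2.46411×10⁹ = -2.43461×10⁹ K⁴, so P_net = -0.447 W — negative, meaning a net gain of 0.447 W.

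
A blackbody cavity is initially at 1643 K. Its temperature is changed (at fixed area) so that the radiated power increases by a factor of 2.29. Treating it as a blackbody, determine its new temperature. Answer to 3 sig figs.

T₂ ≈ 2.02×10³ K

P ∝ T⁴, so T₂/T₁ = (P₂/P₁)^(1/4) = (2.29)^(1/4) = 1.23015.
T₂ = 1643 × 1.23015 = 2.02×10³ K.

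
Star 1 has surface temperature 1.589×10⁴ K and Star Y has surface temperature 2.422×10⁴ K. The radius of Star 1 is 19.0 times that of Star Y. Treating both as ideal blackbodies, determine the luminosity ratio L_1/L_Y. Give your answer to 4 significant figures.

L ∝ R²T⁴, so L_1/L_Y = (R_1/R_Y)²(T_1/T_Y)⁴ = (19.0)² × (1.589×10⁴/2.422×10⁴)⁴ = 361 × 0.185267 = 66.88.

L_1/L_Y ≈ 66.88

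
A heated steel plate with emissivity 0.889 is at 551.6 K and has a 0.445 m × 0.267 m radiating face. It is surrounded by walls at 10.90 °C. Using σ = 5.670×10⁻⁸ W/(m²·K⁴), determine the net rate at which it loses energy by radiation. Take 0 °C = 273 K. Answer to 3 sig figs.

Surroundings: T = 10.90 °C + 273 = 283.90 K.
Area A = 0.445 × 0.267 = 0.118815 m².
Net radiated power P_net = εσA(T⁴ − T₀⁴) = 0.889×5.670×10⁻⁸×0.118815×(551.6⁴ − 283.90⁴).
T⁴ − T₀⁴ = 9.25757×10¹⁰ − 6.49623×10⁹ = 8.60795×10¹⁰ K⁴, so P_net = 516 W.

Net loss ≈ 516 W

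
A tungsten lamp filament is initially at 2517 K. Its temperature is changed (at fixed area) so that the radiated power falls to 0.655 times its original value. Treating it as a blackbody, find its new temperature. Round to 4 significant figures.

T₂ ≈ 2264 K

P ∝ T⁴, so T₂/T₁ = (P₂/P₁)^(1/4) = (0.655)^(1/4) = 0.899623.
T₂ = 2517 × 0.899623 = 2264 K.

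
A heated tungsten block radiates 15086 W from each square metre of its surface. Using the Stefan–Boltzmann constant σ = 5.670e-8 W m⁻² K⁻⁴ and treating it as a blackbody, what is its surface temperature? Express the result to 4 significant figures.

T ≈ 718.2 K

I = σT⁴, so T = (I/σ)^(1/4) = (15086/(5.670×10⁻⁸))^(1/4) = 718.2 K.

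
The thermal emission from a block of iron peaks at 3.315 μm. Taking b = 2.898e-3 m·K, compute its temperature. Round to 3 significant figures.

T ≈ 874 K

Wien's law gives T = b/λ_max = (2.898×10⁻³ m·K)/(3.315×10⁻⁶ m) = 874 K.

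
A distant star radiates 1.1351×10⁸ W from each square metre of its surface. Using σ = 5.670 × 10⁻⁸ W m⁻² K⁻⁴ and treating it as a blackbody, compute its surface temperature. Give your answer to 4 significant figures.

I = σT⁴, so T = (I/σ)^(1/4) = (1.1351×10⁸/(5.670×10⁻⁸))^(1/4) = 6689 K.

T ≈ 6689 K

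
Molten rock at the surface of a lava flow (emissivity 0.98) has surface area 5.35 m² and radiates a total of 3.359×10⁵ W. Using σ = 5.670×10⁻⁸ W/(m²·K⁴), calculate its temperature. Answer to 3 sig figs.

Area A = 5.35 m².
P = εσAT⁴ ⇒ T = (P/(εσA))^(1/4) = (3.359×10⁵/(0.98×5.670×10⁻⁸×5.35))^(1/4) = 1.03×10³ K.

T ≈ 1.03×10³ K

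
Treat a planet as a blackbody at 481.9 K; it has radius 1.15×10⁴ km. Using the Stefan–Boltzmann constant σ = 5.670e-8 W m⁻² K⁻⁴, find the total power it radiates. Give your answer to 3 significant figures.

Surface area A = 4πR² = 4π(1.15×10⁷ m)² = 1.66190×10¹⁵ m².
P = σAT⁴ = 5.670×10⁻⁸ × 1.66190×10¹⁵ × (481.9)⁴ = 5.08×10¹⁸ W.

P ≈ 5.08×10¹⁸ W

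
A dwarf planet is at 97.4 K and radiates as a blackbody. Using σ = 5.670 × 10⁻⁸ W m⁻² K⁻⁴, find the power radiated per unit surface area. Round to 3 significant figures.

Stefan–Boltzmann: I = σT⁴ = 5.670×10⁻⁸ × (97.4)⁴ = 5.10 W/m².

I ≈ 5.10 W/m²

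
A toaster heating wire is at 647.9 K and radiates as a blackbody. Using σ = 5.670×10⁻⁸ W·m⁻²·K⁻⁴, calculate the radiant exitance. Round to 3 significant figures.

I ≈ 9.99×10³ W/m²

Stefan–Boltzmann: I = σT⁴ = 5.670×10⁻⁸ × (647.9)⁴ = 9.99×10³ W/m².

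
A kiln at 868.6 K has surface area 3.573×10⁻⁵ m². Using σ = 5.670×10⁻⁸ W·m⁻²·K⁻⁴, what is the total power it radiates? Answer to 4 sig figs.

Area A = 3.573×10⁻⁵ m².
P = σAT⁴ = 5.670×10⁻⁸ × 3.573×10⁻⁵ × (868.6)⁴ = 1.153 W.

P ≈ 1.153 W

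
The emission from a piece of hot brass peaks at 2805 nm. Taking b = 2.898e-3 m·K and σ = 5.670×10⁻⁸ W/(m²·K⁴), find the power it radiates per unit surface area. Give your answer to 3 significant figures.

I ≈ 6.46×10⁴ W/m²

Wien's law: T = b/λ_max = 2.898×10⁻³/2.805×10⁻⁶ = 1033.16 K.
Then I = σT⁴ = 5.670×10⁻⁸×(1033.16)⁴ = 6.46×10⁴ W/m².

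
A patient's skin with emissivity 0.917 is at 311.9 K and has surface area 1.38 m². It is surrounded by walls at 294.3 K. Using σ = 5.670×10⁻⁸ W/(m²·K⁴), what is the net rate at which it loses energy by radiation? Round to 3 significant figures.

Area A = 1.38 m².
Net radiated power P_net = εσA(T⁴ − T₀⁴) = 0.917×5.670×10⁻⁸×1.38×(311.9⁴ − 294.3⁴).
T⁴ − T₀⁴ = 9.46371×10⁹ − 7.50172×10⁹ = 1.96199×10⁹ K⁴, so P_net = 141 W.

Net loss ≈ 141 W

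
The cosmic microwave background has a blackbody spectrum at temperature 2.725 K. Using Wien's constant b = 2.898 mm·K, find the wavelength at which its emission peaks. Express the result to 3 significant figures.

λ_max ≈ 1.06 mm

Wien's displacement law: λ_max = b/T = (2.898×10⁻³ m·K)/(2.725 K) = 1.063×10⁻³ m.
That is 1.06 mm, in the microwave range.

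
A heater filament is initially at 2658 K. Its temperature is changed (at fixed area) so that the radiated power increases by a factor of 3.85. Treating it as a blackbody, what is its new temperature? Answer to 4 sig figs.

T₂ ≈ 3723 K

P ∝ T⁴, so T₂/T₁ = (P₂/P₁)^(1/4) = (3.85)^(1/4) = 1.40076.
T₂ = 2658 × 1.40076 = 3723 K.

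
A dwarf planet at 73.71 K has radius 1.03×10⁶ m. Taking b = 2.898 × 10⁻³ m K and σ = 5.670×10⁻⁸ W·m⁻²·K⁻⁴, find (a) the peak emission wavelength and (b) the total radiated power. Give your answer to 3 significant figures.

(a) λ_max = b/T = 2.898×10⁻³/73.71 = 3.932×10⁻⁵ m = 39.3 μm.
Surface area A = 4πR² = 4π(1.03×10⁶ m)² = 1.33317×10¹³ m².
(b) P = σAT⁴ = 5.670×10⁻⁸×1.33317×10¹³×(73.71)⁴ = 2.23×10¹³ W.

λ_max ≈ 39.3 μm; P ≈ 2.23×10¹³ W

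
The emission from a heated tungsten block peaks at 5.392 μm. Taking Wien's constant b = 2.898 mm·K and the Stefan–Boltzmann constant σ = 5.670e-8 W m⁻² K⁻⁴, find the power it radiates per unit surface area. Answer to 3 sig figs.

Wien's law: T = b/λ_max = 2.898×10⁻³/5.392×10⁻⁶ = 537.463 K.
Then I = σT⁴ = 5.670×10⁻⁸×(537.463)⁴ = 4.73×10³ W/m².

I ≈ 4.73×10³ W/m²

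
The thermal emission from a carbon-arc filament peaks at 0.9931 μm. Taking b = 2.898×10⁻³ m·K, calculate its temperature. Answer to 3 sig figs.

Wien's law gives T = b/λ_max = (2.898×10⁻³ m·K)/(9.931×10⁻⁷ m) = 2.92×10³ K.

T ≈ 2.92×10³ K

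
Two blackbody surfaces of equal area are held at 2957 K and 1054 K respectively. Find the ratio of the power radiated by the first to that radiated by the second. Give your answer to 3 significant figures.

With equal areas, P₁/P₂ = (T₁/T₂)⁴ = (2957/1054)⁴ = 62.0.

P₁/P₂ ≈ 62.0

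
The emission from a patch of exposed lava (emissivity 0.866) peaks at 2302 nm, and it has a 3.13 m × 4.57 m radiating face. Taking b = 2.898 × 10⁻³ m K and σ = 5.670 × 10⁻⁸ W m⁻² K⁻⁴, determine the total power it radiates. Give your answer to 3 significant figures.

Wien's law: T = b/λ_max = 2.898×10⁻³/2.302×10⁻⁶ = 1258.91 K.
Area A = 3.13 × 4.57 = 14.3041 m².
Then P = εσAT⁴ = 0.866×5.670×10⁻⁸×14.3041×(1258.91)⁴ = 1.76×10⁶ W.

P ≈ 1.76×10⁶ W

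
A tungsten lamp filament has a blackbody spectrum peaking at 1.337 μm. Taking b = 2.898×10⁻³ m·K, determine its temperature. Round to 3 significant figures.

T ≈ 2.17×10³ K

Wien's law gives T = b/λ_max = (2.898×10⁻³ m·K)/(1.337×10⁻⁶ m) = 2.17×10³ K.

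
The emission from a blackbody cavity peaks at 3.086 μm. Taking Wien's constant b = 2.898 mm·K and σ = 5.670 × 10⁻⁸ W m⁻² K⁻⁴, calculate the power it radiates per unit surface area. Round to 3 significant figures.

Wien's law: T = b/λ_max = 2.898×10⁻³/3.086×10⁻⁶ = 939.080 K.
Then I = σT⁴ = 5.670×10⁻⁸×(939.080)⁴ = 4.41×10⁴ W/m².

I ≈ 4.41×10⁴ W/m²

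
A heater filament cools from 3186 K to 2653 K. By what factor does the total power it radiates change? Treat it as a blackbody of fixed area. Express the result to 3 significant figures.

P₂/P₁ ≈ 0.481

P ∝ T⁴, so P₂/P₁ = (T₂/T₁)⁴ = (2653/3186)⁴ = (0.832706)⁴ = 0.481.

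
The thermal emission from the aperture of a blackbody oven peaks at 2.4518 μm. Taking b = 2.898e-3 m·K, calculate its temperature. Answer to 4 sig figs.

T ≈ 1182 K

Wien's law gives T = b/λ_max = (2.898×10⁻³ m·K)/(2.4518×10⁻⁶ m) = 1182 K.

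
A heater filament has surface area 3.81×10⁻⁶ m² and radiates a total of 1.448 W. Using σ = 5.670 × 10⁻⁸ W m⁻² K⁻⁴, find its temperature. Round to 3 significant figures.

Area A = 3.81×10⁻⁶ m².
P = σAT⁴ ⇒ T = (P/(σA))^(1/4) = (1.448/(5.670×10⁻⁸×3.81×10⁻⁶))^(1/4) = 1.61×10³ K.

T ≈ 1.61×10³ K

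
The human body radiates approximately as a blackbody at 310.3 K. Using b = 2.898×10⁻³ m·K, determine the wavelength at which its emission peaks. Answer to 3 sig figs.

Wien's displacement law: λ_max = b/T = (2.898×10⁻³ m·K)/(310.3 K) = 9.339×10⁻⁶ m.
That is 9.34 μm, in the infrared range.

λ_max ≈ 9.34 μm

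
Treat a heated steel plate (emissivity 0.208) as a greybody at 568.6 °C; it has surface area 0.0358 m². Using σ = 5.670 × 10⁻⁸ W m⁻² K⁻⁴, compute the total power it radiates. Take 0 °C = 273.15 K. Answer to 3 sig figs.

T = 568.6 °C + 273.15 = 841.75 K.
Area A = 0.0358 m².
P = εσAT⁴ = 0.208 × 5.670×10⁻⁸ × 0.0358 × (841.75)⁴ = 212 W.

P ≈ 212 W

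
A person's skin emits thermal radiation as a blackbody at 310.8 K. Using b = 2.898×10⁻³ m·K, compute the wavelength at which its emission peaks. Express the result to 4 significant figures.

Wien's displacement law: λ_max = b/T = (2.898×10⁻³ m·K)/(310.8 K) = 9.3243×10⁻⁶ m.
That is 9.324 μm, in the infrared range.

λ_max ≈ 9.324 μm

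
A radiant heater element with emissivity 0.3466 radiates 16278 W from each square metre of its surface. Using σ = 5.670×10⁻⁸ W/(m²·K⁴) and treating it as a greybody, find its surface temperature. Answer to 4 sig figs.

I = εσT⁴, so T = (I/εσ)^(1/4) = (16278/(0.3466×5.670×10⁻⁸))^(1/4) = 954.0 K.

T ≈ 954.0 K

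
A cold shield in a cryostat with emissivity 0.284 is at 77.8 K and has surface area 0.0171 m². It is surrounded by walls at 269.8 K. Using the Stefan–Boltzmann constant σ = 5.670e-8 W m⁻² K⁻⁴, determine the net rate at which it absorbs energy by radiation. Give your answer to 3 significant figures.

Net gain ≈ 1.45 W

Area A = 0.0171 m².
Net radiated power P_net = εσA(T⁴ − T₀⁴) = 0.284×5.670×10⁻⁸×0.0171×(77.8⁴ − 269.8⁴).
T⁴ − T₀⁴ = 3.66369×10⁷ − 5.29868×10⁹ = -5.26204×10⁹ K⁴, so P_net = -1.45 W — negative, meaning a net gain of 1.45 W.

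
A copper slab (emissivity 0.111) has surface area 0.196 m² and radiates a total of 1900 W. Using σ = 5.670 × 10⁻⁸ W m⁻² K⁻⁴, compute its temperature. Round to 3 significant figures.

Area A = 0.196 m².
P = εσAT⁴ ⇒ T = (P/(εσA))^(1/4) = (1900/(0.111×5.670×10⁻⁸×0.196))^(1/4) = 1.11×10³ K.

T ≈ 1.11×10³ K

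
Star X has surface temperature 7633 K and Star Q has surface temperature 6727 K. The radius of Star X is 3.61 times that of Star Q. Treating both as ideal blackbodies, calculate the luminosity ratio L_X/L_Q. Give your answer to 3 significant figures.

L_X/L_Q ≈ 21.6

L ∝ R²T⁴, so L_X/L_Q = (R_X/R_Q)²(T_X/T_Q)⁴ = (3.61)² × (7633/6727)⁴ = 13.0321 × 1.65766 = 21.6.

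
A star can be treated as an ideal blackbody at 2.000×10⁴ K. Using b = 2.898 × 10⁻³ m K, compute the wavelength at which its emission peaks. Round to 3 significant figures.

λ_max ≈ 145 nm

Wien's displacement law: λ_max = b/T = (2.898×10⁻³ m·K)/(2.000×10⁴ K) = 1.449×10⁻⁷ m.
That is 145 nm, in the ultraviolet range.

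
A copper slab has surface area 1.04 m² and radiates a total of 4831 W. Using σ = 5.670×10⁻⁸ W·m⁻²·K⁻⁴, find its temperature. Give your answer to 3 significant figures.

Area A = 1.04 m².
P = σAT⁴ ⇒ T = (P/(σA))^(1/4) = (4831/(5.670×10⁻⁸×1.04))^(1/4) = 535 K.

T ≈ 535 K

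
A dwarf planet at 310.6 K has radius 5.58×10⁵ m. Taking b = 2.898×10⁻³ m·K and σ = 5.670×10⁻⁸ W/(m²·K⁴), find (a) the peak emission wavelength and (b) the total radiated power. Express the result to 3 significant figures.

λ_max ≈ 9.33 μm; P ≈ 2.06×10¹⁵ W

(a) λ_max = b/T = 2.898×10⁻³/310.6 = 9.330×10⁻⁶ m = 9.33 μm.
Surface area A = 4πR² = 4π(5.58×10⁵ m)² = 3.91272×10¹² m².
(b) P = σAT⁴ = 5.670×10⁻⁸×3.91272×10¹²×(310.6)⁴ = 2.06×10¹⁵ W.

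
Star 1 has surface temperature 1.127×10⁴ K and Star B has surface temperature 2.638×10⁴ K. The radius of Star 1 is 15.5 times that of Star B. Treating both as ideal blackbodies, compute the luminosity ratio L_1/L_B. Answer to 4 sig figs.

L ∝ R²T⁴, so L_1/L_B = (R_1/R_B)²(T_1/T_B)⁴ = (15.5)² × (1.127×10⁴/2.638×10⁴)⁴ = 240.25 × 0.0333117 = 8.003.

L_1/L_B ≈ 8.003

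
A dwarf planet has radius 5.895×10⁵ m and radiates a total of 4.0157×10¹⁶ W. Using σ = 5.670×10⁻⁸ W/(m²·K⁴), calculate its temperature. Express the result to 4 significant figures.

T ≈ 634.6 K

Surface area A = 4πR² = 4π(5.895×10⁵ m)² = 4.36694×10¹² m².
P = σAT⁴ ⇒ T = (P/(σA))^(1/4) = (4.0157×10¹⁶/(5.670×10⁻⁸×4.36694×10¹²))^(1/4) = 634.6 K.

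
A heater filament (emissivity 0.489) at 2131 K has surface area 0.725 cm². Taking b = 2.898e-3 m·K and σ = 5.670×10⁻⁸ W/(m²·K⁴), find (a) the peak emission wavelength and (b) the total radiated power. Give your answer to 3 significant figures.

(a) λ_max = b/T = 2.898×10⁻³/2131 = 1.360×10⁻⁶ m = 1.36 μm.
Area A = 0.725 cm² = 7.25×10⁻⁵ m².
(b) P = εσAT⁴ = 0.489×5.670×10⁻⁸×7.25×10⁻⁵×(2131)⁴ = 41.5 W.

λ_max ≈ 1.36 μm; P ≈ 41.5 W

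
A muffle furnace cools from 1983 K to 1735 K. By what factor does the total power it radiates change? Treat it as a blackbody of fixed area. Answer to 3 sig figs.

P₂/P₁ ≈ 0.586

P ∝ T⁴, so P₂/P₁ = (T₂/T₁)⁴ = (1735/1983)⁴ = (0.874937)⁴ = 0.586.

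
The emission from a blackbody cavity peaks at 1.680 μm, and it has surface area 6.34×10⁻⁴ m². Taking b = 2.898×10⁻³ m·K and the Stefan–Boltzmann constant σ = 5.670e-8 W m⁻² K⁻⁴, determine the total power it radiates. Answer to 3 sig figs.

P ≈ 318 W

Wien's law: T = b/λ_max = 2.898×10⁻³/1.680×10⁻⁶ = 1725.00 K.
Area A = 6.34×10⁻⁴ m².
Then P = σAT⁴ = 5.670×10⁻⁸×6.34×10⁻⁴×(1725.00)⁴ = 318 W.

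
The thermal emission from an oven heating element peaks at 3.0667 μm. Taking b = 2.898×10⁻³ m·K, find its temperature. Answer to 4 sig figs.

T ≈ 945.0 K

Wien's law gives T = b/λ_max = (2.898×10⁻³ m·K)/(3.0667×10⁻⁶ m) = 945.0 K.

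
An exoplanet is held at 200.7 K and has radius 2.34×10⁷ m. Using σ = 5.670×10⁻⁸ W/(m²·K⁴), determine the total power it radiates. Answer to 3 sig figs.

P ≈ 6.33×10¹⁷ W

Surface area A = 4πR² = 4π(2.34×10⁷ m)² = 6.88084×10¹⁵ m².
P = σAT⁴ = 5.670×10⁻⁸ × 6.88084×10¹⁵ × (200.7)⁴ = 6.33×10¹⁷ W.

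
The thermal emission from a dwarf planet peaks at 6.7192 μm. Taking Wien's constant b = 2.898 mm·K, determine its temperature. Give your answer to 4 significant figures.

Wien's law gives T = b/λ_max = (2.898×10⁻³ m·K)/(6.7192×10⁻⁶ m) = 431.3 K.

T ≈ 431.3 K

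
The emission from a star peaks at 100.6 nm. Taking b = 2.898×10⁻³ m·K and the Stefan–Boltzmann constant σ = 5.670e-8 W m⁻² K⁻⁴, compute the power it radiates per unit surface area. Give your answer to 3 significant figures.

Wien's law: T = b/λ_max = 2.898×10⁻³/1.006×10⁻⁷ = 28807.2 K.
Then I = σT⁴ = 5.670×10⁻⁸×(28807.2)⁴ = 3.90×10¹⁰ W/m².

I ≈ 3.90×10¹⁰ W/m²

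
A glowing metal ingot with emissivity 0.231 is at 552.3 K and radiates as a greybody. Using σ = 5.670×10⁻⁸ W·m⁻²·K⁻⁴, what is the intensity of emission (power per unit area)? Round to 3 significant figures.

Stefan–Boltzmann: I = εσT⁴ = 0.231 × 5.670×10⁻⁸ × (552.3)⁴ = 1.22×10³ W/m².

I ≈ 1.22×10³ W/m²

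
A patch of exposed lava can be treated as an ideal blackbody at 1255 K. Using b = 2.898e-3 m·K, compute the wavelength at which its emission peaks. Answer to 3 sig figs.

λ_max ≈ 2.31 μm

Wien's displacement law: λ_max = b/T = (2.898×10⁻³ m·K)/(1255 K) = 2.309×10⁻⁶ m.
That is 2.31 μm, in the infrared range.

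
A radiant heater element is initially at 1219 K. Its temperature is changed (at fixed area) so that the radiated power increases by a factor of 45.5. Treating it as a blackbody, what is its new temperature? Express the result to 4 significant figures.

T₂ ≈ 3166 K

P ∝ T⁴, so T₂/T₁ = (P₂/P₁)^(1/4) = (45.5)^(1/4) = 2.59718.
T₂ = 1219 × 2.59718 = 3166 K.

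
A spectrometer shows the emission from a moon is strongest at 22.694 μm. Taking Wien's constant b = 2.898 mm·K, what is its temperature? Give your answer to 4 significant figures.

Wien's law gives T = b/λ_max = (2.898×10⁻³ m·K)/(2.2694×10⁻⁵ m) = 127.7 K.

T ≈ 127.7 K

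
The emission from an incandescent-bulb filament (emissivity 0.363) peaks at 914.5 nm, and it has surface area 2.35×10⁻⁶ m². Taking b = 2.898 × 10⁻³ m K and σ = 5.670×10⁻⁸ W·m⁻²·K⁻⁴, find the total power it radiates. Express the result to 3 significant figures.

Wien's law: T = b/λ_max = 2.898×10⁻³/9.145×10⁻⁷ = 3168.94 K.
Area A = 2.35×10⁻⁶ m².
Then P = εσAT⁴ = 0.363×5.670×10⁻⁸×2.35×10⁻⁶×(3168.94)⁴ = 4.88 W.

P ≈ 4.88 W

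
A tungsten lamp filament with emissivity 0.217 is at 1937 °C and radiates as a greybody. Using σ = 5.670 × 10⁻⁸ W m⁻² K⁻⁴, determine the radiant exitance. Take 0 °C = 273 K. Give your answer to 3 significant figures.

I ≈ 2.94×10⁵ W/m²

T = 1937 °C + 273 = 2210 K.
Stefan–Boltzmann: I = εσT⁴ = 0.217 × 5.670×10⁻⁸ × (2210)⁴ = 2.94×10⁵ W/m².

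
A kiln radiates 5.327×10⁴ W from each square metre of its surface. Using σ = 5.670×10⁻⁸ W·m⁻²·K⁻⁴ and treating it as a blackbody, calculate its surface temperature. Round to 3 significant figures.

T ≈ 985 K

I = σT⁴, so T = (I/σ)^(1/4) = (5.327×10⁴/(5.670×10⁻⁸))^(1/4) = 985 K.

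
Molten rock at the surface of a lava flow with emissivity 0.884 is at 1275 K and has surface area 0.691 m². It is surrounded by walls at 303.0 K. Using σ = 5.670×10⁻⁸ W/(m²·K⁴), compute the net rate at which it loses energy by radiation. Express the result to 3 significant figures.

Area A = 0.691 m².
Net radiated power P_net = εσA(T⁴ − T₀⁴) = 0.884×5.670×10⁻⁸×0.691×(1275⁴ − 303.0⁴).
T⁴ − T₀⁴ = 2.64266×10¹² − 8.42889×10⁹ = 2.63423×10¹² K⁴, so P_net = 9.12×10⁴ W.

Net loss ≈ 9.12×10⁴ W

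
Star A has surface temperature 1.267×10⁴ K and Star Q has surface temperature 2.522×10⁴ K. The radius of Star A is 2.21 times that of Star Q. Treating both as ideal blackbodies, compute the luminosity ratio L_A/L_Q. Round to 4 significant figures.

L_A/L_Q ≈ 0.3111

L ∝ R²T⁴, so L_A/L_Q = (R_A/R_Q)²(T_A/T_Q)⁴ = (2.21)² × (1.267×10⁴/2.522×10⁴)⁴ = 4.8841 × 0.0636980 = 0.3111.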